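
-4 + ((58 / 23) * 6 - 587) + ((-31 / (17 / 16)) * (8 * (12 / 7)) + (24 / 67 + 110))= -158741263 / 183379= -865.65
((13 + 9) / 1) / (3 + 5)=11 / 4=2.75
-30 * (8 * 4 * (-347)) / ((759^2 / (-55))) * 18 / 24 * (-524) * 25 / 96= 56821250 / 17457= 3254.93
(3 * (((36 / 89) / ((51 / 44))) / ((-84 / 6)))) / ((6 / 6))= -792 / 10591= -0.07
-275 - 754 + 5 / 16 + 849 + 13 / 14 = -20021 / 112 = -178.76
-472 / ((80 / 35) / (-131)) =54103 / 2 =27051.50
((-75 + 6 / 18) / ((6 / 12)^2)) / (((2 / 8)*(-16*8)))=28 / 3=9.33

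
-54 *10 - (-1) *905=365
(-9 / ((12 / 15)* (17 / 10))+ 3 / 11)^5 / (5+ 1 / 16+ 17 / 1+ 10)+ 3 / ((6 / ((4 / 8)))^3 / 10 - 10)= -51555108109391319 / 160754580964021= -320.71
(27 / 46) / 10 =27 / 460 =0.06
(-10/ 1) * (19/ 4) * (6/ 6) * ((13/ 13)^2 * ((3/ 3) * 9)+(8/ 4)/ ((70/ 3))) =-3021/ 7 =-431.57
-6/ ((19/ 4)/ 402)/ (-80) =603/ 95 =6.35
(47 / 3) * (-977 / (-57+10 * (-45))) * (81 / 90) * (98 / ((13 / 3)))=6750093 / 10985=614.48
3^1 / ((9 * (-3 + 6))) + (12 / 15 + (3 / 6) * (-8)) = -139 / 45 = -3.09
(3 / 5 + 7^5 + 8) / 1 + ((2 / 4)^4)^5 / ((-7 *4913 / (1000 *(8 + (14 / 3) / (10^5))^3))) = 16815.60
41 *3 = 123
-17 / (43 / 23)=-391 / 43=-9.09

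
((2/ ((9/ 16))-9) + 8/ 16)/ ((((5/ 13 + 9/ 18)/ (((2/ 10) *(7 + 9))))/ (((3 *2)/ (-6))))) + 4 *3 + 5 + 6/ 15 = 36521/ 1035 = 35.29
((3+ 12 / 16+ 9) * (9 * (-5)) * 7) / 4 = -16065 / 16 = -1004.06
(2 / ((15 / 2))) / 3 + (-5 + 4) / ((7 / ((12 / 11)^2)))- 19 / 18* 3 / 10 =-60647 / 152460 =-0.40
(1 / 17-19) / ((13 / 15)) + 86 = 14176 / 221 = 64.14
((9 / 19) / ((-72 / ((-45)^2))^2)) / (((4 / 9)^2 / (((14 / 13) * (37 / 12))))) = 3186185625 / 505856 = 6298.60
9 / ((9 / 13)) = 13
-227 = -227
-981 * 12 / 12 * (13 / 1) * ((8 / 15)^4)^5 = -1633689772027902164992 / 36947297000885009765625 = -0.04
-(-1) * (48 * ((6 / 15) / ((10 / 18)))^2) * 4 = 62208 / 625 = 99.53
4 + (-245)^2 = 60029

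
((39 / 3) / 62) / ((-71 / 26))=-169 / 2201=-0.08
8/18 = 4/9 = 0.44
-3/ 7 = -0.43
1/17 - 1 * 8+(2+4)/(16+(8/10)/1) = -1805/238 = -7.58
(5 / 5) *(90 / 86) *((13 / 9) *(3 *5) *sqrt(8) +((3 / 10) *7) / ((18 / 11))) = 231 / 172 +1950 *sqrt(2) / 43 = 65.48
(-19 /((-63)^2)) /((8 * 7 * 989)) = -19 /219819096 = -0.00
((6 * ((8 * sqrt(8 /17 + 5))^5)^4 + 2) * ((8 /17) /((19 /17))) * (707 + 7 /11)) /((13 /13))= 20848426841539019829011900916502391262967424 /421342725193841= 49480922761743633475462890000.00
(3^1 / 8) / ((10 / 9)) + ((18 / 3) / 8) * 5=327 / 80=4.09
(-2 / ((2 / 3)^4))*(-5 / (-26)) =-405 / 208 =-1.95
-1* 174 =-174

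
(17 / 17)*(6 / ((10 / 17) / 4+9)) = 204 / 311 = 0.66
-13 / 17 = -0.76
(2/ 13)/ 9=2/ 117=0.02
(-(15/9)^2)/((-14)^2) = -25/1764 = -0.01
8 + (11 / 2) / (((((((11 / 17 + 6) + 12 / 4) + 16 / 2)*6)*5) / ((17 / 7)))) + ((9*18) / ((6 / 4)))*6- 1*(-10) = 83919179 / 126000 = 666.03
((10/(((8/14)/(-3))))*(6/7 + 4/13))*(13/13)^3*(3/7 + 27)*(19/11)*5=-14500800/1001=-14486.31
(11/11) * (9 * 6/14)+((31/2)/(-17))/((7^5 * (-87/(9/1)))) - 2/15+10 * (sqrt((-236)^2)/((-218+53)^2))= 343832546867/90232917390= 3.81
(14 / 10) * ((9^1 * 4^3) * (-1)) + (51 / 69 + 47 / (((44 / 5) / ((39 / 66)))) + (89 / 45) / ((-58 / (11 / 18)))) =-802.53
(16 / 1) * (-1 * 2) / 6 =-16 / 3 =-5.33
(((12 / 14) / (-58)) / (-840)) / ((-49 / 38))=-19 / 1392580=-0.00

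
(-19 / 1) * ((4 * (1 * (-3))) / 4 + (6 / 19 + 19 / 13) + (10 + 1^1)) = -2415 / 13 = -185.77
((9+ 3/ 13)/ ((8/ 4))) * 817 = 49020/ 13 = 3770.77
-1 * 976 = -976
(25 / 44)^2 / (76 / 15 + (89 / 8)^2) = 37500 / 14965159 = 0.00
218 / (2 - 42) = -109 / 20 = -5.45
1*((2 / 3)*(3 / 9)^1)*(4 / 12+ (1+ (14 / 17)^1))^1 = 220 / 459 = 0.48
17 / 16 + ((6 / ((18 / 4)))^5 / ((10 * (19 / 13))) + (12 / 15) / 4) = 572813 / 369360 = 1.55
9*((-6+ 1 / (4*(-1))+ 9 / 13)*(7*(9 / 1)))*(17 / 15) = -928557 / 260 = -3571.37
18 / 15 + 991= 4961 / 5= 992.20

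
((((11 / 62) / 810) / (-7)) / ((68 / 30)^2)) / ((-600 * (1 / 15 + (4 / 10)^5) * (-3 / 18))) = -6875 / 8681486016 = -0.00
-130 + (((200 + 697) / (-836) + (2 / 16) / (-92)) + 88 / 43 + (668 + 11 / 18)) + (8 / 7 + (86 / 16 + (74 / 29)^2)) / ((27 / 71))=603316311970973 / 1051357351968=573.85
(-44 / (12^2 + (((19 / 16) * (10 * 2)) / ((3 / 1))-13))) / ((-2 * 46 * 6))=22 / 38341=0.00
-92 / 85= -1.08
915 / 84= 305 / 28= 10.89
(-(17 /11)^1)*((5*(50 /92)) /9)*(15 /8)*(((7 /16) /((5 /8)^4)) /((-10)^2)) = -476 /18975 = -0.03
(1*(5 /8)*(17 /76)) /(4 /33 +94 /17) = 9537 /385472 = 0.02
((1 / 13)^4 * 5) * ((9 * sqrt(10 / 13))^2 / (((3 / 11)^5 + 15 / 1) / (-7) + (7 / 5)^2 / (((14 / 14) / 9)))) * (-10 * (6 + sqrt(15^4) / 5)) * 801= -2220444360337500 / 7722262088021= -287.54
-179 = -179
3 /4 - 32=-125 /4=-31.25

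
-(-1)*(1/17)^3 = 1/4913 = 0.00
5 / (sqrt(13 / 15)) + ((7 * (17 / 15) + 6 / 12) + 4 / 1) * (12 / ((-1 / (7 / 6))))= -2611 / 15 + 5 * sqrt(195) / 13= -168.70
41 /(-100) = -41 /100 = -0.41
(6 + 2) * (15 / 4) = 30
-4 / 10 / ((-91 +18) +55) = 1 / 45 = 0.02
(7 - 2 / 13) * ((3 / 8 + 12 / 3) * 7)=21805 / 104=209.66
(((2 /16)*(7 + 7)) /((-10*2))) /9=-7 /720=-0.01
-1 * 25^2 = -625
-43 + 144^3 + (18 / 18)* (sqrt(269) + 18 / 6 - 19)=sqrt(269) + 2985925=2985941.40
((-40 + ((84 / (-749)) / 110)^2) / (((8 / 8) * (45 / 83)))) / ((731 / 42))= -1609752256168 / 379753312125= -4.24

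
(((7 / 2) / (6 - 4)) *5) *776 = 6790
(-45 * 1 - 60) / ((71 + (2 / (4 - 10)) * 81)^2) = -105 / 1936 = -0.05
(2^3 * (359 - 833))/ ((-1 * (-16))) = -237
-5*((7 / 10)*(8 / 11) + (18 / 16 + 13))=-6439 / 88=-73.17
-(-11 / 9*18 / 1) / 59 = 22 / 59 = 0.37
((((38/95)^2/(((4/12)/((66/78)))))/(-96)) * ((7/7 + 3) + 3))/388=-77/1008800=-0.00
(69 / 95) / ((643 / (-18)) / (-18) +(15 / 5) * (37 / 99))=245916 / 1051555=0.23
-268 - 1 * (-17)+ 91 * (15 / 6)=-47 / 2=-23.50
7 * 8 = 56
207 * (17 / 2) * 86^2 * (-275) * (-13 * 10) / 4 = 116306029125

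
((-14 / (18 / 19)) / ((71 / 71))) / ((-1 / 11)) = 1463 / 9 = 162.56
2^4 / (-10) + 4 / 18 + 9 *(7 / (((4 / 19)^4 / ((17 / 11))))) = 6280646003 / 126720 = 49563.18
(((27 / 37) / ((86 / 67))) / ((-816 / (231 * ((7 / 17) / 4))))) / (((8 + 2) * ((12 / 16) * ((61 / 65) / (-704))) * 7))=6639633 / 28047739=0.24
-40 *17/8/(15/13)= -221/3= -73.67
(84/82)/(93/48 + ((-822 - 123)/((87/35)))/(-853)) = 16623264/38673127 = 0.43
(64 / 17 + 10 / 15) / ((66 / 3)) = 113 / 561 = 0.20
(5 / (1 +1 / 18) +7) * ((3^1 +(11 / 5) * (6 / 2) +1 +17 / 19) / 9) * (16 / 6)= 649376 / 16245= 39.97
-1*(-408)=408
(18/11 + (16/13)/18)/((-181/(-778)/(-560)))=-955881920/232947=-4103.43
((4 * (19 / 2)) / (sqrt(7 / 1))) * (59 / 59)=38 * sqrt(7) / 7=14.36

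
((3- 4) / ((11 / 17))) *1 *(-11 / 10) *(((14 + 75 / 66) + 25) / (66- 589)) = -15011 / 115060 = -0.13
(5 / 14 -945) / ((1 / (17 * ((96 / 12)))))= -899300 / 7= -128471.43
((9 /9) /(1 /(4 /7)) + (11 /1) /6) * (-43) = -103.40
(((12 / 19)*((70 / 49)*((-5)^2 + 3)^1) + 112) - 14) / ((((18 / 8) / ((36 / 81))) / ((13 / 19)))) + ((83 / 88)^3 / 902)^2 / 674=124056416013051846812558833 / 7446654856873857068826624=16.66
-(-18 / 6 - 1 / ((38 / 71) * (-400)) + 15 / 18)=98587 / 45600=2.16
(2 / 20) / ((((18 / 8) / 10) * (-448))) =-0.00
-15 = -15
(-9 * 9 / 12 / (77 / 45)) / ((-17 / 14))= 1215 / 374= 3.25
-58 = -58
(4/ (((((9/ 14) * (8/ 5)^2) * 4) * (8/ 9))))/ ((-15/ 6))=-35/ 128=-0.27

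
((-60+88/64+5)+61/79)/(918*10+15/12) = -33403/5802550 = -0.01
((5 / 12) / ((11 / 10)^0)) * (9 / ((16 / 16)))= 3.75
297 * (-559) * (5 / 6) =-276705 / 2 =-138352.50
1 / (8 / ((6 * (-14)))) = -21 / 2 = -10.50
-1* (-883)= 883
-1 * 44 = -44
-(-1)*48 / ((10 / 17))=408 / 5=81.60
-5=-5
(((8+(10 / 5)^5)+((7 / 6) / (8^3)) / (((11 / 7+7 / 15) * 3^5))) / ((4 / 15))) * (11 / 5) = 23430023815 / 71000064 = 330.00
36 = 36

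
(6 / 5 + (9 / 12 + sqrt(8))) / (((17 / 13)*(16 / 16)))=507 / 340 + 26*sqrt(2) / 17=3.65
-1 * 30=-30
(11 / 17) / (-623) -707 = -7487848 / 10591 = -707.00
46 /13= 3.54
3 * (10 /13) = 30 /13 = 2.31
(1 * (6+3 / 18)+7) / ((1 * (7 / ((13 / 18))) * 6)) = 1027 / 4536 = 0.23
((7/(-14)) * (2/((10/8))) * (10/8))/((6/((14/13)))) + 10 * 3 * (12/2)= 7013/39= 179.82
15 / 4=3.75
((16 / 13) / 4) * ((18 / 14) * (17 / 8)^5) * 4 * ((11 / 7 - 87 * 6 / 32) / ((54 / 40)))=-901609195 / 1204224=-748.71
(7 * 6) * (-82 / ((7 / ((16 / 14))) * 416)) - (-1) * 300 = 27177 / 91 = 298.65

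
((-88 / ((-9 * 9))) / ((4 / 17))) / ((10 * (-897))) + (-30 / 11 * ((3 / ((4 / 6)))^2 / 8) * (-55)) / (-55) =-441424187 / 63938160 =-6.90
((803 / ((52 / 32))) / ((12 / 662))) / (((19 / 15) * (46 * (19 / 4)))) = 10631720 / 107939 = 98.50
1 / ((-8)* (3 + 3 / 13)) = -13 / 336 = -0.04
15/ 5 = 3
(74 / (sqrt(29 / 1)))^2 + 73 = 7593 / 29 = 261.83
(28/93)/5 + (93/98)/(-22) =17123/1002540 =0.02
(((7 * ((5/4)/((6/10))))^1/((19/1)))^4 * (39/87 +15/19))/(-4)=-0.11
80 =80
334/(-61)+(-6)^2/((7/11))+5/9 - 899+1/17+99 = -48886508/65331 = -748.29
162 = 162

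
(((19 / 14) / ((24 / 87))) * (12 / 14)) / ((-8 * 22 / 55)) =-8265 / 6272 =-1.32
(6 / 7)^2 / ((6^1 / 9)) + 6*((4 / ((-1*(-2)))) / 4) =201 / 49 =4.10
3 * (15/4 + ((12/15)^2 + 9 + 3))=4917/100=49.17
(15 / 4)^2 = 225 / 16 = 14.06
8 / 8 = 1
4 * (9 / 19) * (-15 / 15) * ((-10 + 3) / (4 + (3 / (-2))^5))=-8064 / 2185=-3.69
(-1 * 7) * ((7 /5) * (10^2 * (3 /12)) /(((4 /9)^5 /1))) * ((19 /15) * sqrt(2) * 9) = -164923857 * sqrt(2) /1024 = -227771.05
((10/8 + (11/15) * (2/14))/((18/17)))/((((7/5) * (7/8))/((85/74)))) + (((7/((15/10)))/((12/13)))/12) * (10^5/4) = 7218828455/685314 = 10533.61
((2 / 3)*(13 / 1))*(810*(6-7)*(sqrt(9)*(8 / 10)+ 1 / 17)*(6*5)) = -8803080 / 17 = -517828.24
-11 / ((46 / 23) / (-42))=231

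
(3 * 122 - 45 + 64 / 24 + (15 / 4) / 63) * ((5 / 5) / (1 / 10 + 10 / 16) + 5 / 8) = 4214915 / 6496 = 648.85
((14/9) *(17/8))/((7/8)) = 34/9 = 3.78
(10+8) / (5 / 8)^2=1152 / 25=46.08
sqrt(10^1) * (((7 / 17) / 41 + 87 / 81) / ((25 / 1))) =20402 * sqrt(10) / 470475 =0.14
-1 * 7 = -7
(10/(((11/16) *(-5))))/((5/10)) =-64/11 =-5.82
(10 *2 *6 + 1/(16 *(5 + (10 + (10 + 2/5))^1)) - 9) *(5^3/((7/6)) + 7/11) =1871897543/156464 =11963.76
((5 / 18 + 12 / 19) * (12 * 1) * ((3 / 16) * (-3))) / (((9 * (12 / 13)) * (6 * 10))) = -4043 / 328320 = -0.01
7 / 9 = 0.78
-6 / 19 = -0.32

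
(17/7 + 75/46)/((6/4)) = 1307/483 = 2.71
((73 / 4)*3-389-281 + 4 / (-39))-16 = -98491 / 156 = -631.35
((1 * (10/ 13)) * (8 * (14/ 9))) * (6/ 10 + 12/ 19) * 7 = 1568/ 19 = 82.53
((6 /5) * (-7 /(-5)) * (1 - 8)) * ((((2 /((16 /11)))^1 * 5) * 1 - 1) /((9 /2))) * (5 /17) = -2303 /510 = -4.52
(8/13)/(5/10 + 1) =0.41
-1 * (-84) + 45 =129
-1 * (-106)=106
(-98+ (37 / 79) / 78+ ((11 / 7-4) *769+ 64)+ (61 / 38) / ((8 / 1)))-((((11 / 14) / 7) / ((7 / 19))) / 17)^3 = -353069212835814228779 / 185692518371999184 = -1901.36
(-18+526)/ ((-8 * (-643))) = 127/ 1286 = 0.10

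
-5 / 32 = -0.16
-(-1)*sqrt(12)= 2*sqrt(3)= 3.46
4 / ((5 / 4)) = 16 / 5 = 3.20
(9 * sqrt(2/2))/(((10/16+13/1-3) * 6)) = 12/85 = 0.14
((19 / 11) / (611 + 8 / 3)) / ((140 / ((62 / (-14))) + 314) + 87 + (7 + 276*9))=1767 / 1795696672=0.00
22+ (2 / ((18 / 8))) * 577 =534.89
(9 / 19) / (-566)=-9 / 10754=-0.00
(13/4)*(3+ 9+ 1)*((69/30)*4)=3887/10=388.70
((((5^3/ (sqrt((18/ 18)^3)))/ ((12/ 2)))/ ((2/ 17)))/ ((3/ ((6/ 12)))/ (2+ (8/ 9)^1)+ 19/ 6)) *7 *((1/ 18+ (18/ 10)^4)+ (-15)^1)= -77391769/ 73620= -1051.23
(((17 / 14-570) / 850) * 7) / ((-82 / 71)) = 565373 / 139400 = 4.06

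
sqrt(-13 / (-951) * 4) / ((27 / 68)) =0.59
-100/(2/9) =-450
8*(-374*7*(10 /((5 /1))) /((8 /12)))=-62832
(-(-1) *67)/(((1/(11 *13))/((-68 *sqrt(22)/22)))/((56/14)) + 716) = 118456 *sqrt(22)/35254393427967 + 3298944636416/35254393427967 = 0.09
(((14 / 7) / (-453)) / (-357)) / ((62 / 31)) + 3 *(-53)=-25713638 / 161721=-159.00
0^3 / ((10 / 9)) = 0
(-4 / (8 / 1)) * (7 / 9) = -7 / 18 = -0.39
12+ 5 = 17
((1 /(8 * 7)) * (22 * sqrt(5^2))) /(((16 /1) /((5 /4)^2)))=1375 /7168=0.19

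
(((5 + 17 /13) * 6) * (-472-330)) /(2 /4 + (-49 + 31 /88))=630.41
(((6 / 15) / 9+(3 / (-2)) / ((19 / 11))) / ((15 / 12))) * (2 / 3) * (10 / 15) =-11272 / 38475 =-0.29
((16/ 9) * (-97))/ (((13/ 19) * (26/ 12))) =-58976/ 507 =-116.32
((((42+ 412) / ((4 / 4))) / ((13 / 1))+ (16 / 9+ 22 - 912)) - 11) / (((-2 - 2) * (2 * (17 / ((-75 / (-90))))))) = 505615 / 95472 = 5.30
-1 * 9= -9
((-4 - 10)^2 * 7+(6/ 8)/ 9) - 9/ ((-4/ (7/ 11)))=1373.52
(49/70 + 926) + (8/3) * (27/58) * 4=270183/290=931.67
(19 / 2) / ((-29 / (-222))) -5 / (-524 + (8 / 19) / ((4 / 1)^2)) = 41997809 / 577419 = 72.73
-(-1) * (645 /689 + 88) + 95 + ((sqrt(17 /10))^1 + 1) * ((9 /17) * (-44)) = 1881600 /11713 - 198 * sqrt(170) /85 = 130.27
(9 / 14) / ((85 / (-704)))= -3168 / 595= -5.32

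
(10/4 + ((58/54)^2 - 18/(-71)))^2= 163588700521/10715976324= 15.27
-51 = -51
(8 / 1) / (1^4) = 8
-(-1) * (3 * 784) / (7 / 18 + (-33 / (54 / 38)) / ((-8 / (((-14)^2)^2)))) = 672 / 31861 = 0.02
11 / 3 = 3.67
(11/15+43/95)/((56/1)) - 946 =-7548911/7980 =-945.98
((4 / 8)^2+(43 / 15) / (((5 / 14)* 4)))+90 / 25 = 1757 / 300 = 5.86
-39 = -39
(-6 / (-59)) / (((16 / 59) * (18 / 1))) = 1 / 48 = 0.02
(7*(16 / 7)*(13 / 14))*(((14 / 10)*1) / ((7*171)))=104 / 5985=0.02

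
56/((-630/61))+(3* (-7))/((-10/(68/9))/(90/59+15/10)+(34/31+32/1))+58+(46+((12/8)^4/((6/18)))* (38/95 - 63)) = -83840591335/98311824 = -852.80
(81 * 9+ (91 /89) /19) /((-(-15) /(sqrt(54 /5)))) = 246566 * sqrt(30) /8455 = 159.73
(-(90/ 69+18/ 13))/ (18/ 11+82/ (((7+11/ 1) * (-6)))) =-477576/ 155779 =-3.07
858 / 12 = 143 / 2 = 71.50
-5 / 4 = -1.25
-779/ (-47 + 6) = 19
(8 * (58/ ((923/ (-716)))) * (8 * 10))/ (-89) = 26577920/ 82147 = 323.54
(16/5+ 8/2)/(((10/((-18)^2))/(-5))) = -5832/5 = -1166.40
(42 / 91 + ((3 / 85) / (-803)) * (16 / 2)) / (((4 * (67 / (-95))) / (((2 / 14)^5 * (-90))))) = 174940695 / 199835582947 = 0.00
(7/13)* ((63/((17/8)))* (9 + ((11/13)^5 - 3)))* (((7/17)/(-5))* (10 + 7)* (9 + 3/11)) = -353964162384/265474495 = -1333.33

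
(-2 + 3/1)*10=10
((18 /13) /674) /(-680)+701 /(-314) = -1044168953 /467715560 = -2.23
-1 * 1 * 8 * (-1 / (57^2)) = 8 / 3249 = 0.00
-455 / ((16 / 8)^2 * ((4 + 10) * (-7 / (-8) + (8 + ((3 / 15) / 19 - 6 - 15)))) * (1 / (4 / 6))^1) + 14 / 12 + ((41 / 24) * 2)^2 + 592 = 267498293 / 441936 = 605.29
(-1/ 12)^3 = -1/ 1728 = -0.00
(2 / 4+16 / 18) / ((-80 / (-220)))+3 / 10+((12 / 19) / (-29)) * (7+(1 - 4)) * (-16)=1093613 / 198360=5.51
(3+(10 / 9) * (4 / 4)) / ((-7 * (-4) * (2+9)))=37 / 2772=0.01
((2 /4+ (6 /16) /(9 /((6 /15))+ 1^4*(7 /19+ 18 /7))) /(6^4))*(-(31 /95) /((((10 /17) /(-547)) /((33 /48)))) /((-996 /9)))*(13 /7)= -0.00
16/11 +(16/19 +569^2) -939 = 67470278/209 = 322824.30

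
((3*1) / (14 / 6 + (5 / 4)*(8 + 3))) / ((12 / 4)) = 12 / 193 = 0.06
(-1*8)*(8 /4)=-16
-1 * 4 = -4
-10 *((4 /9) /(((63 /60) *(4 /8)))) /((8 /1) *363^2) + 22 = 547895302 /24904341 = 22.00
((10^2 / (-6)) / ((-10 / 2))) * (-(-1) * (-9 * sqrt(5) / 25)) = -6 * sqrt(5) / 5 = -2.68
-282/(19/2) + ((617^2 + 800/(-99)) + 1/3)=716005600/1881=380651.57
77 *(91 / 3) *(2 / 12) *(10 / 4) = 35035 / 36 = 973.19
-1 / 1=-1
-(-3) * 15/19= 45/19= 2.37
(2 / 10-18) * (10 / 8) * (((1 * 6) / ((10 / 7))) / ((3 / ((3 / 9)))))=-623 / 60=-10.38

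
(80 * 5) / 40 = 10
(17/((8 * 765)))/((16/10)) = 1/576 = 0.00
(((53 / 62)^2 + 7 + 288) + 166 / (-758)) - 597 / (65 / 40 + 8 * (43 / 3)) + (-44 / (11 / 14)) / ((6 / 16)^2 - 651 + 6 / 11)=77245419876946495 / 265937814329148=290.46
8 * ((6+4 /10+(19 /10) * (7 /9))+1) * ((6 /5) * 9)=19176 /25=767.04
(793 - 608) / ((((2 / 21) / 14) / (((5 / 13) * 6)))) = 62757.69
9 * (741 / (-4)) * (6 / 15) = -6669 / 10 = -666.90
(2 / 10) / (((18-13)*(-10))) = -1 / 250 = -0.00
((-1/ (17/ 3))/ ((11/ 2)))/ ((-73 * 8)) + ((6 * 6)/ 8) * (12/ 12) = 245721/ 54604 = 4.50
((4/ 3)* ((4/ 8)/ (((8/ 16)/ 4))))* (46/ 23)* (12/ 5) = 25.60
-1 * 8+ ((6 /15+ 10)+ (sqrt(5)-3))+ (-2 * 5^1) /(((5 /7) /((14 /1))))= -983 /5+ sqrt(5)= -194.36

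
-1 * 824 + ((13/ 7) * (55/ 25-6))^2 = -948391/ 1225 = -774.20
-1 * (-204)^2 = -41616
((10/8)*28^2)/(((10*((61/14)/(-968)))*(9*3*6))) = -664048/4941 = -134.40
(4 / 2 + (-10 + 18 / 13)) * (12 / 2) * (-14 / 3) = 2408 / 13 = 185.23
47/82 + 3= 293/82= 3.57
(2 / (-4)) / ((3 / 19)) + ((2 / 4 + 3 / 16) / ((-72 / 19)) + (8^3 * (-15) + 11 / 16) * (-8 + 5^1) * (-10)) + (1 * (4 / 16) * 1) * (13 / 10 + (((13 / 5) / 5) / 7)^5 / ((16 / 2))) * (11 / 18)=-43560439750357065929 / 189078750000000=-230382.52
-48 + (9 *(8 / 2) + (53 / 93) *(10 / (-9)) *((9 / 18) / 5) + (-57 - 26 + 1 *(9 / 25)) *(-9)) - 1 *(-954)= 35273203 / 20925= 1685.70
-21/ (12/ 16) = -28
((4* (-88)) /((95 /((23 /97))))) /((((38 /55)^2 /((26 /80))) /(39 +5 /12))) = -188239337 /7983876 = -23.58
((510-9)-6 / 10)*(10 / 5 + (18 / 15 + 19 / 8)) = 278973 / 100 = 2789.73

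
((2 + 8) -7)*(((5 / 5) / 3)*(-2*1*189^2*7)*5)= -2500470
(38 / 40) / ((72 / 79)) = 1.04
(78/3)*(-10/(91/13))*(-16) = 4160/7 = 594.29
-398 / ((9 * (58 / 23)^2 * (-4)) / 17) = 1789607 / 60552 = 29.55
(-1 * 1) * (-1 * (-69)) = -69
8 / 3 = 2.67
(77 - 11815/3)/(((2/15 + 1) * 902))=-28960/7667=-3.78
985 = 985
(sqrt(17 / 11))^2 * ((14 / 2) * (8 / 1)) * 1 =86.55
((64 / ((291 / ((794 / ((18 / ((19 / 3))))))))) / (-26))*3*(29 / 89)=-6999904 / 3030183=-2.31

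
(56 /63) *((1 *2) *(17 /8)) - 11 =-65 /9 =-7.22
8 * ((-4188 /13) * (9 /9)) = -33504 /13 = -2577.23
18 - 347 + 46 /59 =-19365 /59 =-328.22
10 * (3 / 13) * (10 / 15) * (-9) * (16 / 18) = -160 / 13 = -12.31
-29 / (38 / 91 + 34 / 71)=-187369 / 5792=-32.35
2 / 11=0.18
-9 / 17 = -0.53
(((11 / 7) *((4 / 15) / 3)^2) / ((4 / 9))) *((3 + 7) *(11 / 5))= 968 / 1575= 0.61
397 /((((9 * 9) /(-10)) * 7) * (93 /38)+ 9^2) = -150860 /21951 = -6.87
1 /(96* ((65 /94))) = 0.02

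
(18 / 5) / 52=9 / 130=0.07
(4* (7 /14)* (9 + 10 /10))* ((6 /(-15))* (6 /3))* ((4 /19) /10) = -32 /95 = -0.34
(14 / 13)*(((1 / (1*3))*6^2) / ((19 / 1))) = 168 / 247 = 0.68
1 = 1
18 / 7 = 2.57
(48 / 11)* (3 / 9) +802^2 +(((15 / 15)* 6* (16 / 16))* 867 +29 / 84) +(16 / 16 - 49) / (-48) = 599129731 / 924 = 648408.80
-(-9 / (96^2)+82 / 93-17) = 1535069 / 95232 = 16.12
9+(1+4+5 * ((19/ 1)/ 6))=179/ 6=29.83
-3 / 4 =-0.75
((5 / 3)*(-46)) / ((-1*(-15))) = -5.11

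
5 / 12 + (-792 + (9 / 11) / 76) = -496316 / 627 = -791.57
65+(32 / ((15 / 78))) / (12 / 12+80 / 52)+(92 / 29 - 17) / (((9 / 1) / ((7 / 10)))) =3717257 / 28710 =129.48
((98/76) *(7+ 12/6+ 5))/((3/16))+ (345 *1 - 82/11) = 272009/627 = 433.83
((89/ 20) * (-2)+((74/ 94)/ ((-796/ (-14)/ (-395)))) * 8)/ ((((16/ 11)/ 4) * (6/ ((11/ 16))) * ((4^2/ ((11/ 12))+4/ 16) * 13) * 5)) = -2184888409/ 151548529600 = -0.01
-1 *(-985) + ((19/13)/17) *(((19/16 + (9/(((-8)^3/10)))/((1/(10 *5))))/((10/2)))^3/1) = 57047314460977/57933824000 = 984.70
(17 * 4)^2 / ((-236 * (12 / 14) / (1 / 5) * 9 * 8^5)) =-2023 / 130498560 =-0.00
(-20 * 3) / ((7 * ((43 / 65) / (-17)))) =66300 / 301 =220.27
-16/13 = -1.23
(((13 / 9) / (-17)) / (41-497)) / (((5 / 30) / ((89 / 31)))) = 1157 / 360468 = 0.00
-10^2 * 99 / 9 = -1100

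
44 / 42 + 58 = 1240 / 21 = 59.05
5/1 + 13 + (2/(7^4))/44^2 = 18.00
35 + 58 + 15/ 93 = 2888/ 31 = 93.16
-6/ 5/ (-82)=3/ 205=0.01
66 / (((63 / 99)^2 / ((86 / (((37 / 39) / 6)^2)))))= 37606201776 / 67081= 560608.84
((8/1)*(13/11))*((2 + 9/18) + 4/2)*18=8424/11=765.82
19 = 19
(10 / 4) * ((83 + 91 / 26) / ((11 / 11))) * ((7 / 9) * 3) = 6055 / 12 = 504.58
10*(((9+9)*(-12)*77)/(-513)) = 6160/19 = 324.21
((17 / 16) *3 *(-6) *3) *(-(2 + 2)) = 459 / 2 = 229.50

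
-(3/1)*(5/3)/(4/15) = -75/4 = -18.75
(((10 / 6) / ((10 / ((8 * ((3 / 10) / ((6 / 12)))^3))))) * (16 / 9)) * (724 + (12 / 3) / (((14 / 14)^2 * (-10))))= 231552 / 625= 370.48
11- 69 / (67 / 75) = -4438 / 67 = -66.24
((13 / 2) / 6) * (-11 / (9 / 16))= -572 / 27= -21.19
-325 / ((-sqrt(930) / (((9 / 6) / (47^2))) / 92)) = 0.67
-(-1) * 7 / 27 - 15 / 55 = -4 / 297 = -0.01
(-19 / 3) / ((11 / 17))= -323 / 33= -9.79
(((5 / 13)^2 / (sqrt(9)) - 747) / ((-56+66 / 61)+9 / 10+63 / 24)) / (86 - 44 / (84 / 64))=3234132160 / 11677029481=0.28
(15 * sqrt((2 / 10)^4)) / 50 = 3 / 250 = 0.01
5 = 5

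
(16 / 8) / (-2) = -1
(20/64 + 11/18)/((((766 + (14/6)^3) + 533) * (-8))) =-21/238592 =-0.00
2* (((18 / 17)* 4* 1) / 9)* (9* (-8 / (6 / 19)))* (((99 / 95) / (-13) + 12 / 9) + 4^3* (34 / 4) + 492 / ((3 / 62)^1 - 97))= -769931678272 / 6642155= -115915.95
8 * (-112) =-896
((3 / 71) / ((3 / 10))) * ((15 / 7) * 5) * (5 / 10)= 0.75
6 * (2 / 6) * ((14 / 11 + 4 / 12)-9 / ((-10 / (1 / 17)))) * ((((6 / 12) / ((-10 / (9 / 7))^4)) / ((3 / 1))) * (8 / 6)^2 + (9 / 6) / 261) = 7081538081 / 366205021875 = 0.02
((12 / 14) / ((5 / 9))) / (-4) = -27 / 70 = -0.39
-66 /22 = -3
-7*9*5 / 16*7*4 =-2205 / 4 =-551.25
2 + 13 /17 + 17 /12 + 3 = 1465 /204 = 7.18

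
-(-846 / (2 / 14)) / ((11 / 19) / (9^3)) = 82025622 / 11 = 7456874.73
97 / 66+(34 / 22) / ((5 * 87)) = 14099 / 9570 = 1.47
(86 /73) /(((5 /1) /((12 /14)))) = 516 /2555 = 0.20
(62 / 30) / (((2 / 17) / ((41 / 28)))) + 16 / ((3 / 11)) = 23629 / 280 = 84.39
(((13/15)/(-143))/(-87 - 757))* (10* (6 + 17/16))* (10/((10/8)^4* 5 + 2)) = 9040/25324431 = 0.00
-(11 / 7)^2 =-121 / 49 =-2.47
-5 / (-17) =5 / 17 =0.29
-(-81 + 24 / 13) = 1029 / 13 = 79.15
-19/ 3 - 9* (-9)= 224/ 3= 74.67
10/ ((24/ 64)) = 80/ 3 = 26.67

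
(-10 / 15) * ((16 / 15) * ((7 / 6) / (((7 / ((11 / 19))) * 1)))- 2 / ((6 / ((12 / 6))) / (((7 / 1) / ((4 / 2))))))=3814 / 2565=1.49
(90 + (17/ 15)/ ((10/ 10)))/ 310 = 1367/ 4650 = 0.29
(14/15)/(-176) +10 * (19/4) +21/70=63089/1320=47.79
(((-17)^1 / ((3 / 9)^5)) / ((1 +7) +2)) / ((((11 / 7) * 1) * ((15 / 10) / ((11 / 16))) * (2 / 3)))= -28917 / 160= -180.73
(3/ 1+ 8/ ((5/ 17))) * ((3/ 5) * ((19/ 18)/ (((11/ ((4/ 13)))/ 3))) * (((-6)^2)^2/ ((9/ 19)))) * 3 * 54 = 2543265216/ 3575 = 711402.86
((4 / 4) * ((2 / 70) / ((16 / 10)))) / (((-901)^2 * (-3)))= -1 / 136382568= -0.00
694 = 694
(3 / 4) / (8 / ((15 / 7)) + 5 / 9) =0.17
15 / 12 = 5 / 4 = 1.25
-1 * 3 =-3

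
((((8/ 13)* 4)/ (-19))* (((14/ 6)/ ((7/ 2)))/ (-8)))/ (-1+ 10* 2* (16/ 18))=24/ 37297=0.00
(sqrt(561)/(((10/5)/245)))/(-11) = -245 * sqrt(561)/22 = -263.77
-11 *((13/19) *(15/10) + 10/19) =-649/38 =-17.08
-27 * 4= -108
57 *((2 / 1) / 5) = 114 / 5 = 22.80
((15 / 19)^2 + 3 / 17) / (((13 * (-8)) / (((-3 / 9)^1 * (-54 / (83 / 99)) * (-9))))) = 9839313 / 6621823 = 1.49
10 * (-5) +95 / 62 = -3005 / 62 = -48.47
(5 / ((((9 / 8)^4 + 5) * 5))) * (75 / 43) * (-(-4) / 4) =307200 / 1162763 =0.26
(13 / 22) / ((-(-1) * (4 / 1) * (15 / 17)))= 221 / 1320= 0.17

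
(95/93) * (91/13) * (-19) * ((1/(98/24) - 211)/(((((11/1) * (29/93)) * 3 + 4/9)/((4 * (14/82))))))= 44736564/24559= 1821.60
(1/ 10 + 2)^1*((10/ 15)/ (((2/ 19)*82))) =133/ 820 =0.16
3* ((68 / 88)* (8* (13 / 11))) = 21.92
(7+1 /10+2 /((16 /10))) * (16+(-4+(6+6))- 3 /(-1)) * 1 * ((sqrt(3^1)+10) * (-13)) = -58617 /2- 58617 * sqrt(3) /20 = -34384.88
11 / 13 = 0.85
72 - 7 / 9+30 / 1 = 911 / 9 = 101.22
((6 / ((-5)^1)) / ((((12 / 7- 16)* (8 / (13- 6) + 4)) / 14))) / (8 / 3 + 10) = 343 / 19000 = 0.02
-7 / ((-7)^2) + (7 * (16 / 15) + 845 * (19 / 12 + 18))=6953201 / 420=16555.24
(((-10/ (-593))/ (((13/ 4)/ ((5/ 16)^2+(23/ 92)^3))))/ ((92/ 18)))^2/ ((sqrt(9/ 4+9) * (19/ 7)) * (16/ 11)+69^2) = 10097235225/ 3634862470236582547456-830508525 * sqrt(5)/ 240355280844394020950528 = 0.00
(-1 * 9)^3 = -729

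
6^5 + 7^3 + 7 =8126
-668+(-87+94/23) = -17271/23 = -750.91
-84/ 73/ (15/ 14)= -392/ 365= -1.07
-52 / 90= -0.58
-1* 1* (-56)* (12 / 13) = 672 / 13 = 51.69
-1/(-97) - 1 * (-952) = 92345/97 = 952.01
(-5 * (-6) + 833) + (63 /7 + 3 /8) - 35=837.38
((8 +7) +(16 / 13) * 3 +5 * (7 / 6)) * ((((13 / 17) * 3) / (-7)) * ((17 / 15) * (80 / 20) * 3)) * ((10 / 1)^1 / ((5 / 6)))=-45912 / 35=-1311.77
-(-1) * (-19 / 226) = -19 / 226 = -0.08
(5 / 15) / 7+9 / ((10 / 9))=1711 / 210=8.15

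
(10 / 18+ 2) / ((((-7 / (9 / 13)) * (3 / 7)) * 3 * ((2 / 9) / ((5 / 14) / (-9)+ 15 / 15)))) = -2783 / 3276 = -0.85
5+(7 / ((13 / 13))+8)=20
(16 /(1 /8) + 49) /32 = 177 /32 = 5.53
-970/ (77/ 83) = -80510/ 77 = -1045.58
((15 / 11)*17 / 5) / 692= 51 / 7612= 0.01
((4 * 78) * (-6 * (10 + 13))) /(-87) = 14352 /29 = 494.90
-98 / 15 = -6.53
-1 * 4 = -4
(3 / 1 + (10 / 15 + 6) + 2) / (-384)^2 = 35 / 442368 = 0.00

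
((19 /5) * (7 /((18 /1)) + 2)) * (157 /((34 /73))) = 9363637 /3060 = 3060.01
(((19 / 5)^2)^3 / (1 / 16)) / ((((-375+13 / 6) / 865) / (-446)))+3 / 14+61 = 4878680410815737 / 97868750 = 49849215.51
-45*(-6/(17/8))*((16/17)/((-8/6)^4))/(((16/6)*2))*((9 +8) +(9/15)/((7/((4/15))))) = 120.77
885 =885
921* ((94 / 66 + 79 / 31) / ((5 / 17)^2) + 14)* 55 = 470491622 / 155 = 3035429.82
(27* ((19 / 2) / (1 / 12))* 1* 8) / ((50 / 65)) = 160056 / 5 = 32011.20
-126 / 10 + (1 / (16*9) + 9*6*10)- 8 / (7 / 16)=2565971 / 5040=509.12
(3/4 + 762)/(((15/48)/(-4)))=-48816/5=-9763.20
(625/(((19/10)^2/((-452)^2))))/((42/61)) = 389454500000/7581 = 51372444.27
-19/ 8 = -2.38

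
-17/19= -0.89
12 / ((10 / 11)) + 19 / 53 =3593 / 265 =13.56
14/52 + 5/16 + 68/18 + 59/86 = 406147/80496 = 5.05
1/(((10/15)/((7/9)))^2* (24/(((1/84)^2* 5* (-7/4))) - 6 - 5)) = -245/3485628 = -0.00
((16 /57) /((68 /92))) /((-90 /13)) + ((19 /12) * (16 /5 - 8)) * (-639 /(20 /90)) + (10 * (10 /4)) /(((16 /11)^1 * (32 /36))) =122083289671 /5581440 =21873.08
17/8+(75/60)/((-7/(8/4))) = 99/56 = 1.77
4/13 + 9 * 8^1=940/13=72.31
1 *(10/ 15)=2/ 3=0.67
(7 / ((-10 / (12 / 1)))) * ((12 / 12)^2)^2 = -42 / 5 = -8.40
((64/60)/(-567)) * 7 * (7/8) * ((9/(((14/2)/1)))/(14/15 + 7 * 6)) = -1/2898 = -0.00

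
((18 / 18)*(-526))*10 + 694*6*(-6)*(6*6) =-904684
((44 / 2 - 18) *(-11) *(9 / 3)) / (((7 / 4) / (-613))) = 323664 / 7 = 46237.71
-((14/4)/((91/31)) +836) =-21767/26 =-837.19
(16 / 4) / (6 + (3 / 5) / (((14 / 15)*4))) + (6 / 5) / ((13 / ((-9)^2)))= 36446 / 4485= 8.13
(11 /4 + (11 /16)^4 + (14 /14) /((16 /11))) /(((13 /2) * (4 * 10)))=239921 /17039360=0.01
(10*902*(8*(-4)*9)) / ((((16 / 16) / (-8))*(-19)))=-20782080 / 19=-1093793.68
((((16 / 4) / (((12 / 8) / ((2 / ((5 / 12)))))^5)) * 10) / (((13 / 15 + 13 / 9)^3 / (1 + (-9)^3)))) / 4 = -167215104 / 845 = -197887.70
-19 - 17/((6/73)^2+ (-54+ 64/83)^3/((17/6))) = -19.00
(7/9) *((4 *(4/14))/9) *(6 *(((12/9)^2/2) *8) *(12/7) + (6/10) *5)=4264/567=7.52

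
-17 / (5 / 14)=-238 / 5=-47.60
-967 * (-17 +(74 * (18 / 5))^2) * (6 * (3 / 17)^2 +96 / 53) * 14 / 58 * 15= -1102444533783558 / 2220965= -496380867.68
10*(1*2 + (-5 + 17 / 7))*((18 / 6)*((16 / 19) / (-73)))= 1920 / 9709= 0.20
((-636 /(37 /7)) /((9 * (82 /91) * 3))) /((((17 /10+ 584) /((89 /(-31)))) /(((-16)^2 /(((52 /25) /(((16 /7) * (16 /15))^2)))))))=395690639360 /22310408259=17.74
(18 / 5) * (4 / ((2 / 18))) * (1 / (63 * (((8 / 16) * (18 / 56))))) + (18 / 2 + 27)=48.80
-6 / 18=-1 / 3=-0.33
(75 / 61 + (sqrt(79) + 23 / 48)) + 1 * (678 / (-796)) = 499301 / 582672 + sqrt(79) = 9.75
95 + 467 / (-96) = 8653 / 96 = 90.14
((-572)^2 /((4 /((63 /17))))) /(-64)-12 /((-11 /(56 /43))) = -609176967 /128656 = -4734.93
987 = 987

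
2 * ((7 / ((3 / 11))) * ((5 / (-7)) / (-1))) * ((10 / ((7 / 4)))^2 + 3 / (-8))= 1183.53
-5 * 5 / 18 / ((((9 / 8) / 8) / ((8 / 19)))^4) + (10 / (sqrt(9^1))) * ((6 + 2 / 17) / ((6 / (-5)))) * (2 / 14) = -104443315455400 / 915743642751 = -114.05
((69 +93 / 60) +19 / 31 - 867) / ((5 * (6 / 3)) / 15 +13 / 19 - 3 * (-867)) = -28124883 / 91967080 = -0.31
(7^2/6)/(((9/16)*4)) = 98/27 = 3.63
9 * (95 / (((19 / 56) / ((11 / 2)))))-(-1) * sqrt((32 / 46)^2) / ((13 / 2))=4144172 / 299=13860.11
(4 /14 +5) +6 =79 /7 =11.29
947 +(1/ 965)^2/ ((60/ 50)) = 947.00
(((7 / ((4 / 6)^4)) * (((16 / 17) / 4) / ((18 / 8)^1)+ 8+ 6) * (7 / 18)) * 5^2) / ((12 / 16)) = 1321775 / 204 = 6479.29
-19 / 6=-3.17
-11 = -11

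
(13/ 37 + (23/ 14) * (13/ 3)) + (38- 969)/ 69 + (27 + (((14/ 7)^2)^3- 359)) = -9794107/ 35742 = -274.02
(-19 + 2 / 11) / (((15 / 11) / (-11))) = 151.80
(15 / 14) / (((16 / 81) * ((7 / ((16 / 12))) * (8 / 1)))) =405 / 3136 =0.13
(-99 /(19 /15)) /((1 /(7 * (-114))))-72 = 62298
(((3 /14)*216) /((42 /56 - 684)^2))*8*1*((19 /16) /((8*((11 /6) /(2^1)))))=8208 /63903917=0.00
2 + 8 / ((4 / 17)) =36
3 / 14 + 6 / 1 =87 / 14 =6.21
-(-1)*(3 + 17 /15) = 62 /15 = 4.13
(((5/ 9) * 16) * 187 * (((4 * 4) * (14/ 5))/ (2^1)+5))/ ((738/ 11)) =2254472/ 3321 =678.85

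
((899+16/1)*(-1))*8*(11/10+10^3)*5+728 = -36639532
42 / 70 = 3 / 5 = 0.60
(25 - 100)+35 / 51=-3790 / 51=-74.31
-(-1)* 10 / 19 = 0.53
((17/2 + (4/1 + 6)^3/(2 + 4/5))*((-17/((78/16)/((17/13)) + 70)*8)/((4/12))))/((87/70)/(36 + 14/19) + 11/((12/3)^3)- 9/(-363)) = -1919176781998080/218625228631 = -8778.39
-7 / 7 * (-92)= 92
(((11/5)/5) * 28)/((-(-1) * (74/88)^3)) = 26236672/1266325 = 20.72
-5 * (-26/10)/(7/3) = 39/7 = 5.57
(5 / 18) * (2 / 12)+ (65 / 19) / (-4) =-415 / 513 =-0.81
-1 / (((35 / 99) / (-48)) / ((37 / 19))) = 175824 / 665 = 264.40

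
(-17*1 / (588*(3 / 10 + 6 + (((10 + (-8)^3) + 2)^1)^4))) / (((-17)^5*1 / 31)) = 155 / 15346983751546975962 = 0.00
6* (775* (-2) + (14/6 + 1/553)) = -5135152/553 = -9285.99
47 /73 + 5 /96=4877 /7008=0.70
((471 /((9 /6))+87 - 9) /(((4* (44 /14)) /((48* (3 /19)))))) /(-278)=-24696 /29051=-0.85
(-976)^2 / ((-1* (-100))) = 238144 / 25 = 9525.76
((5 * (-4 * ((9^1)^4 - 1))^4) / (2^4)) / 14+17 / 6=444453774950400119 / 42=10582232736914288.55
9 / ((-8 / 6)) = -27 / 4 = -6.75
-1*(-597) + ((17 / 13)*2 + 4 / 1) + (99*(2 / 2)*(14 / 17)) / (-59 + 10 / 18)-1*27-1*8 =32968551 / 58123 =567.22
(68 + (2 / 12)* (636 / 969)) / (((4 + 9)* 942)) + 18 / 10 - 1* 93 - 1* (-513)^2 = -7809859816292 / 29665935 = -263260.19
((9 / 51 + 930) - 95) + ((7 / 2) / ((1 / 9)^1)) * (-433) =-435347 / 34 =-12804.32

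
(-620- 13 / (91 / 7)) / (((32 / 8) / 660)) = -102465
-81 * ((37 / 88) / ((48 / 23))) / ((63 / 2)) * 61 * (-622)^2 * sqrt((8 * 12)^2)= -90375908958 / 77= -1173713103.35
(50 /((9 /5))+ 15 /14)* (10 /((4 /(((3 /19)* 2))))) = 18175 /798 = 22.78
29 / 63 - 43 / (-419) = 14860 / 26397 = 0.56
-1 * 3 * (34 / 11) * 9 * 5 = -4590 / 11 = -417.27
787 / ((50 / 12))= 4722 / 25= 188.88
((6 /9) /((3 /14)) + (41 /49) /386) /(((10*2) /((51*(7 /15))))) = 9009337 /2431800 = 3.70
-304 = -304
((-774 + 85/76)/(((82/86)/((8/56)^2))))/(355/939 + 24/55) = -130443753165/6422041724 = -20.31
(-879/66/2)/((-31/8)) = 586/341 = 1.72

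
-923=-923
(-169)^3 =-4826809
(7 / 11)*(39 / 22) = 273 / 242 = 1.13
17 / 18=0.94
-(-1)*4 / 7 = 4 / 7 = 0.57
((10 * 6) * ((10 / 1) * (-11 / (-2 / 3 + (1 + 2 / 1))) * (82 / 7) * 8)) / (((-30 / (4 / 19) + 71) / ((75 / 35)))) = 35424000 / 4459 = 7944.38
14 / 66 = 7 / 33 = 0.21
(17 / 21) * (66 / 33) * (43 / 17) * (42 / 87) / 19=172 / 1653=0.10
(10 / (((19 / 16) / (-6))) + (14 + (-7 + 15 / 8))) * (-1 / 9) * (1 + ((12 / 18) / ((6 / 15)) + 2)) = 44317 / 2052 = 21.60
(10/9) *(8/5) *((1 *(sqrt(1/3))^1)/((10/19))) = 152 *sqrt(3)/135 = 1.95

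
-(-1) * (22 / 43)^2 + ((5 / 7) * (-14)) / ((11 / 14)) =-253536 / 20339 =-12.47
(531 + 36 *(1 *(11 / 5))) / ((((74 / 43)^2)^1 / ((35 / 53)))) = 39489093 / 290228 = 136.06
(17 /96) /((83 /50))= 425 /3984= 0.11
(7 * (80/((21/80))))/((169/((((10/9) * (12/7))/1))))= 256000/10647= 24.04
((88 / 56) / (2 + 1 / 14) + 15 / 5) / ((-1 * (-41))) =109 / 1189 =0.09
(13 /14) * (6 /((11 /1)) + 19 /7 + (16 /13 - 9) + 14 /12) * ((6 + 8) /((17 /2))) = -1181 /231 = -5.11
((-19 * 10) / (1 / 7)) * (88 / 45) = -23408 / 9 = -2600.89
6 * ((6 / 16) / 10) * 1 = 9 / 40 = 0.22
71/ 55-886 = -48659/ 55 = -884.71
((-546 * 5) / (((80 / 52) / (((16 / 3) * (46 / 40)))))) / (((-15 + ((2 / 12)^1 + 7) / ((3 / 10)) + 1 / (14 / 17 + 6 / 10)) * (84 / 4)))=-54.03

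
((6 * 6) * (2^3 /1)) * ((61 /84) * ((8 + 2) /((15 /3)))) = 2928 /7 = 418.29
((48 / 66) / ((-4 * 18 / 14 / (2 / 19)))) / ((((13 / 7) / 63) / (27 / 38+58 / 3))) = -10.12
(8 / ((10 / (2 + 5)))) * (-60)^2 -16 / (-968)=2439362 / 121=20160.02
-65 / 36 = -1.81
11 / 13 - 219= -2836 / 13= -218.15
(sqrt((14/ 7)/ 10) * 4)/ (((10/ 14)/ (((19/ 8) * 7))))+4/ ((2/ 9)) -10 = 49.64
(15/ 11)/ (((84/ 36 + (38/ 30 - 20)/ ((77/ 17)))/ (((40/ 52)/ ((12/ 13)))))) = -875/ 1388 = -0.63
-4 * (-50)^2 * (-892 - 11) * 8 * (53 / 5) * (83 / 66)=10592792000 / 11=962981090.91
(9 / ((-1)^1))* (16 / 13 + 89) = -10557 / 13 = -812.08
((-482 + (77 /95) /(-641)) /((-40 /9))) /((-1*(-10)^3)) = 264163203 /2435800000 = 0.11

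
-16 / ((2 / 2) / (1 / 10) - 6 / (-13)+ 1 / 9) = -1872 / 1237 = -1.51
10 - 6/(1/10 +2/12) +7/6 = -34/3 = -11.33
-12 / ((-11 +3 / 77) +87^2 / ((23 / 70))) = -10626 / 20388749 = -0.00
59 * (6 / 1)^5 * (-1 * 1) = -458784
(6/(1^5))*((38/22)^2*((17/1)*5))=184110/121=1521.57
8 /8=1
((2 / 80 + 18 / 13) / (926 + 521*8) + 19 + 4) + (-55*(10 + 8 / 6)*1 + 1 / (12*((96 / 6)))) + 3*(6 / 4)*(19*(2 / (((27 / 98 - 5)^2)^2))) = -599.98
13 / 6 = 2.17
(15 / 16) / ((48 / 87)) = 435 / 256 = 1.70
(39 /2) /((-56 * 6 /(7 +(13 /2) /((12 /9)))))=-1235 /1792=-0.69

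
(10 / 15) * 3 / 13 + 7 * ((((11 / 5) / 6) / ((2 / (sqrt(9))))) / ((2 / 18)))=9049 / 260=34.80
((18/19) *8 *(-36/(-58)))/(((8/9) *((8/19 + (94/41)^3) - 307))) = -66991212/3728276047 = -0.02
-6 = -6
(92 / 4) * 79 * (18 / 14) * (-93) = -1520829 / 7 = -217261.29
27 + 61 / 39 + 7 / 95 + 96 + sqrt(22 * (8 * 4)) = 8 * sqrt(11) + 461783 / 3705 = 151.17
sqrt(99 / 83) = 3 * sqrt(913) / 83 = 1.09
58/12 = 29/6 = 4.83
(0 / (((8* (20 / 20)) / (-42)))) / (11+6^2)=0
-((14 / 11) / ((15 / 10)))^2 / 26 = -392 / 14157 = -0.03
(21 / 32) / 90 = 7 / 960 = 0.01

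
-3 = -3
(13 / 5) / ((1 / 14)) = 182 / 5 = 36.40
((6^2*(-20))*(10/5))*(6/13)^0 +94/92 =-66193/46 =-1438.98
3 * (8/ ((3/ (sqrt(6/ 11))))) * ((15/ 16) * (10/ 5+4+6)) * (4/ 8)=45 * sqrt(66)/ 11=33.23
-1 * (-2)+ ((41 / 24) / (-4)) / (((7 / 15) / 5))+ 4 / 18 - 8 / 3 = -10121 / 2016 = -5.02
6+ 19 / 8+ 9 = 139 / 8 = 17.38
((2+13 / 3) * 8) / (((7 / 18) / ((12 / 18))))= 608 / 7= 86.86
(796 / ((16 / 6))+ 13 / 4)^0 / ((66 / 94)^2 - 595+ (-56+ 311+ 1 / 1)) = -2209 / 747762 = -0.00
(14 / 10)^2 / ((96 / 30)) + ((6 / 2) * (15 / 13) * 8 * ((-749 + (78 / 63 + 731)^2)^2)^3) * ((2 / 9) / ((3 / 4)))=4436665613239265007546069696425068332429712748659870951 / 22950181835526319920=193317231429139057963619100000000000.00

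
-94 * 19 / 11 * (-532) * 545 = 517832840 / 11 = 47075712.73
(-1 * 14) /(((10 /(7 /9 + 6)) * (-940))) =427 /42300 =0.01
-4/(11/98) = -392/11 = -35.64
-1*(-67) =67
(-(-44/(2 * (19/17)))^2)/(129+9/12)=-559504/187359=-2.99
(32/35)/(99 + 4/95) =0.01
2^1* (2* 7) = 28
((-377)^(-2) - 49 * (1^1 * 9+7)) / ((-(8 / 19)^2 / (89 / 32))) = 3580106678415 / 291080192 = 12299.38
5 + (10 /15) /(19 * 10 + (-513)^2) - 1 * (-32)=29232851 /790077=37.00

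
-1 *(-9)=9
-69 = -69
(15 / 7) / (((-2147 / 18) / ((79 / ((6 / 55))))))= -13.01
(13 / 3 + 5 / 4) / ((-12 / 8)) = -67 / 18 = -3.72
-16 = -16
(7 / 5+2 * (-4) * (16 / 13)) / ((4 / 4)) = -549 / 65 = -8.45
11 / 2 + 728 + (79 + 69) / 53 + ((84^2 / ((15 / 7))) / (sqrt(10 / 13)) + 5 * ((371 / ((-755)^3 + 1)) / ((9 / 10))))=151150496807701 / 205285952898 + 8232 * sqrt(130) / 25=4490.66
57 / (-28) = -57 / 28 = -2.04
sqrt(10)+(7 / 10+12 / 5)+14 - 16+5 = sqrt(10)+61 / 10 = 9.26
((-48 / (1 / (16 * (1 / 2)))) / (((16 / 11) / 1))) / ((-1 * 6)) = 44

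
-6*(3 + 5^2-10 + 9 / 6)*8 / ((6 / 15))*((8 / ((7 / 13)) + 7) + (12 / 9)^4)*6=-7376200 / 21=-351247.62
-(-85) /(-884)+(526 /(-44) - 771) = -447905 /572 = -783.05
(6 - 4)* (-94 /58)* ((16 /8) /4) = -47 /29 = -1.62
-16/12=-4/3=-1.33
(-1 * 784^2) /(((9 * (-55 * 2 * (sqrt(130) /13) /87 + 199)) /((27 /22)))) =-18053371469952 /42861484567 - 802126080 * sqrt(130) /3896498597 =-423.55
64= 64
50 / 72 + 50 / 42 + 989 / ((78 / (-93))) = -3856859 / 3276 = -1177.31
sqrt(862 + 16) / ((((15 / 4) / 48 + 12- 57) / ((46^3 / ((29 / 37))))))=-10021376 * sqrt(878) / 3625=-81915.60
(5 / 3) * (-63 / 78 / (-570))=7 / 2964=0.00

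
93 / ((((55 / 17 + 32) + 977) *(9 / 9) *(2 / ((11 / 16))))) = 5797 / 183552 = 0.03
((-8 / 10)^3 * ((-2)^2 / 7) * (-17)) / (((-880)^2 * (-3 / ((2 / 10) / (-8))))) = 17 / 317625000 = 0.00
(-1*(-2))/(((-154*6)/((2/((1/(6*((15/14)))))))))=-15/539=-0.03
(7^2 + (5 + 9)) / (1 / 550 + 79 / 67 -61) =-2321550 / 2204333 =-1.05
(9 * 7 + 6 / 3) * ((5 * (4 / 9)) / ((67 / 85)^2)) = 232.48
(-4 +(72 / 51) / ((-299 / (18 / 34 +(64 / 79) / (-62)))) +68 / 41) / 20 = -5084181198 / 43382210495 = -0.12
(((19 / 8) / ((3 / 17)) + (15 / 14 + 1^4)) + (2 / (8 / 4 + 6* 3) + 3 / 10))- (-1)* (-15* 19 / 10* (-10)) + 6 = 257821 / 840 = 306.93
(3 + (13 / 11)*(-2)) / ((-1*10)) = -7 / 110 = -0.06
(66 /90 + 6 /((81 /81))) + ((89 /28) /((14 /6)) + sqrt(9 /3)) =sqrt(3) + 23801 /2940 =9.83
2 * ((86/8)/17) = 43/34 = 1.26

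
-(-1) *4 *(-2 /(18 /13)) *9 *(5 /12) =-65 /3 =-21.67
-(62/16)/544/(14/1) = -31/60928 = -0.00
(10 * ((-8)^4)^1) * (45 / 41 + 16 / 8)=5201920 / 41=126876.10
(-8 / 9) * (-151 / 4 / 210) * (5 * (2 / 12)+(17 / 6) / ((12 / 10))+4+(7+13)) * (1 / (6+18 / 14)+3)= 1182632 / 86751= 13.63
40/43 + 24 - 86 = -2626/43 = -61.07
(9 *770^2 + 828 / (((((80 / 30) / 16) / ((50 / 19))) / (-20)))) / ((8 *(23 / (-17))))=-409776075 / 874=-468851.34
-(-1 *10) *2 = 20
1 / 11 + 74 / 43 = 857 / 473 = 1.81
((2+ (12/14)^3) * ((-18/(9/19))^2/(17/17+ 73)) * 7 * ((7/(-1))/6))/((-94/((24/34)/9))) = 651244/1862469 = 0.35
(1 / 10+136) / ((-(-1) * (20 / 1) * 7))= 1361 / 1400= 0.97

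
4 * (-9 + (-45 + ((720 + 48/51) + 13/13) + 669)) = 90912/17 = 5347.76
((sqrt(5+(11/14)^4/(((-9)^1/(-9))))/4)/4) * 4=3 * sqrt(22969)/784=0.58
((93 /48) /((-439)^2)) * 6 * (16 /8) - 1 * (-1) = 770977 /770884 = 1.00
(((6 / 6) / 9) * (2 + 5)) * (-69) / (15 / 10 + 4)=-322 / 33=-9.76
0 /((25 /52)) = 0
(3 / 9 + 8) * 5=125 / 3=41.67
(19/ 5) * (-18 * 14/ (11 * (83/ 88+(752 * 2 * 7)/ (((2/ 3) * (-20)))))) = 38304/ 347009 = 0.11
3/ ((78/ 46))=23/ 13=1.77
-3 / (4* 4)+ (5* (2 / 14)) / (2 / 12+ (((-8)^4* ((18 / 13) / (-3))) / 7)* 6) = -532035 / 2830864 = -0.19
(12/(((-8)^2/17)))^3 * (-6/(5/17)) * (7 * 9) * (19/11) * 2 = -8097945597/56320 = -143784.55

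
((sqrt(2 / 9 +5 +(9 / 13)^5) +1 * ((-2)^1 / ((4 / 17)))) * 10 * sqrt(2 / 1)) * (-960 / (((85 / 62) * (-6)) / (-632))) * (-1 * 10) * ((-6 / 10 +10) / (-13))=-2357309440 * sqrt(116884378) / 1456611 +589327360 * sqrt(2) / 13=46613862.44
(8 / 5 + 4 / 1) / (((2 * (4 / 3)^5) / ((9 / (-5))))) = -1.20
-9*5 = -45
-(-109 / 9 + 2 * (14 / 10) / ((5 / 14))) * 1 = 961 / 225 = 4.27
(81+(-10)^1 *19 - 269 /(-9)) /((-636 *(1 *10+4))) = 89 /10017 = 0.01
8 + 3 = 11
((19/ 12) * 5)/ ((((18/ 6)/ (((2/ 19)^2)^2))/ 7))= 140/ 61731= 0.00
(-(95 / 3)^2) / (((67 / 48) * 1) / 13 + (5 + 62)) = -75088 / 5025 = -14.94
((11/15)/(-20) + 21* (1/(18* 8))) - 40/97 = -35293/116400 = -0.30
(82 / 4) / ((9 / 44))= 902 / 9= 100.22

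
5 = 5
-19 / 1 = -19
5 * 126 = 630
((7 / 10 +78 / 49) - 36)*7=-16517 / 70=-235.96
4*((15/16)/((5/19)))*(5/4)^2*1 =1425/64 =22.27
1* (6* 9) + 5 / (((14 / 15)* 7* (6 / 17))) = 11009 / 196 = 56.17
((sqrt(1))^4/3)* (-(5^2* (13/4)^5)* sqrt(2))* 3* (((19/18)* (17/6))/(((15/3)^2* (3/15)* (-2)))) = 599638195* sqrt(2)/221184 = 3833.99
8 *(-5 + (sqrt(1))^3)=-32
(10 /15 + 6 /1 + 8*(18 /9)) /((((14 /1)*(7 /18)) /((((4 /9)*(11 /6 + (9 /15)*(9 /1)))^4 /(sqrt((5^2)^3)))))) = 49234751552 /13839609375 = 3.56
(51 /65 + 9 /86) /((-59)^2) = 4971 /19458790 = 0.00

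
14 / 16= 7 / 8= 0.88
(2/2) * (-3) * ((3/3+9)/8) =-15/4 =-3.75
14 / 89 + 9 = 815 / 89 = 9.16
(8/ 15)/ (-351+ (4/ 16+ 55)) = -32/ 17745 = -0.00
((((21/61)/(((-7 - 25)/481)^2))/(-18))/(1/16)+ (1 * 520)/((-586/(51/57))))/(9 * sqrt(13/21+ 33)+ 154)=-4915378639171/9581243452800+ 9119440889 * sqrt(14826)/6387495635200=-0.34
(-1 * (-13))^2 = 169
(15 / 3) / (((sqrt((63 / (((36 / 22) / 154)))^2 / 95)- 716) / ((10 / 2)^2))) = -8502500 / 13549279- 741125 * sqrt(95) / 13549279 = -1.16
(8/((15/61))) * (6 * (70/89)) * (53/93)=724192/8277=87.49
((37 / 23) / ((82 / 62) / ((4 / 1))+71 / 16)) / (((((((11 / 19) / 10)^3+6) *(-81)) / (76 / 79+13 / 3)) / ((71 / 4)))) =-560810688532000 / 8595050655682953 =-0.07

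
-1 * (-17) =17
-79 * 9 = -711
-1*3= -3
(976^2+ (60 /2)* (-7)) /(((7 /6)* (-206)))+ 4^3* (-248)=-14300810 /721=-19834.69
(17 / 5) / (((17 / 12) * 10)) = 6 / 25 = 0.24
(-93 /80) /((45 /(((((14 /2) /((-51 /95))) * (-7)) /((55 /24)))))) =-28861 /28050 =-1.03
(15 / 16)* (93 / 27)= 155 / 48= 3.23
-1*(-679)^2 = -461041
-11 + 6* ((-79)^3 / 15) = -986133 / 5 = -197226.60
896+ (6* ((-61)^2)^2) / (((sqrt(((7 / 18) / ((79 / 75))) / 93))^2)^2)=161433317211985304 / 30625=5271291990595.44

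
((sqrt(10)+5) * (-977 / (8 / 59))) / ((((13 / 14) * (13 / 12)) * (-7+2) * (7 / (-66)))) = -11413314 / 169-11413314 * sqrt(10) / 845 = -110246.91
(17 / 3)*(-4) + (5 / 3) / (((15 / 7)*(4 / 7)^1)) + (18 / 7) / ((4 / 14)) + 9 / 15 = -2107 / 180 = -11.71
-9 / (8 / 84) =-189 / 2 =-94.50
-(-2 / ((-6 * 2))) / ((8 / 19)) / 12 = -19 / 576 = -0.03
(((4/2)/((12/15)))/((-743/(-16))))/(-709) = -40/526787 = -0.00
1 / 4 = 0.25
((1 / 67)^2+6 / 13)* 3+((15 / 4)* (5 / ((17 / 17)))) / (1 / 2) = 4538457 / 116714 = 38.89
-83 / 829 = -0.10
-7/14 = -1/2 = -0.50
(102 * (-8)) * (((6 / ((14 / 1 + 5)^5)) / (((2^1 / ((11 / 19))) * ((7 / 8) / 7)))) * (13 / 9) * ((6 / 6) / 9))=-311168 / 423412929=-0.00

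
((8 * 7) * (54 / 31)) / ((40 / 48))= 18144 / 155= 117.06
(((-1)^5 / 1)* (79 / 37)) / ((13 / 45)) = -3555 / 481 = -7.39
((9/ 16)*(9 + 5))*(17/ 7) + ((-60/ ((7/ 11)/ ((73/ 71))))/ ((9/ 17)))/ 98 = 10085947/ 584472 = 17.26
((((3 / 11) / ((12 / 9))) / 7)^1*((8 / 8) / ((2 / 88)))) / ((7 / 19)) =171 / 49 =3.49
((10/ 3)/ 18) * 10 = 1.85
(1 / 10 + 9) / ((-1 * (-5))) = 91 / 50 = 1.82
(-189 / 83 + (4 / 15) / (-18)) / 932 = -25681 / 10443060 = -0.00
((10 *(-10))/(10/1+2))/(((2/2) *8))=-25/24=-1.04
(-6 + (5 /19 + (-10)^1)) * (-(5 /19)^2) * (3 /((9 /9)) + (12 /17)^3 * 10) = 7.10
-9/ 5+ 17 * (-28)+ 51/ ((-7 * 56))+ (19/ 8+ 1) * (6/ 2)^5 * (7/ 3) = 1406981/ 980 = 1435.69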